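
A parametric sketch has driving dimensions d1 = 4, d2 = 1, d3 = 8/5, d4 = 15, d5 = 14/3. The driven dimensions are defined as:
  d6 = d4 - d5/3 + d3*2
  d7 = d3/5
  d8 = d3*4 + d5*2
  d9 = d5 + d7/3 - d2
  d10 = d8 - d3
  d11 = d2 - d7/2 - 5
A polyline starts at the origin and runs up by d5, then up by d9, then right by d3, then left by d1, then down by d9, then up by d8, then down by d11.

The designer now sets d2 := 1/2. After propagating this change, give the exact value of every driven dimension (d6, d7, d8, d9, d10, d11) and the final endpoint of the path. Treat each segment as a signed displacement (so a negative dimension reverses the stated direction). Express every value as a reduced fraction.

Apply edit: d2 := 1/2
  d6 = d4 - d5/3 + d3*2 = 749/45
  d7 = d3/5 = 8/25
  d8 = d3*4 + d5*2 = 236/15
  d9 = d5 + d7/3 - d2 = 641/150
  d10 = d8 - d3 = 212/15
  d11 = d2 - d7/2 - 5 = -233/50
Walk from origin (0, 0):
  seg 1: up by d5 = 14/3 → (0, 14/3)
  seg 2: up by d9 = 641/150 → (0, 447/50)
  seg 3: right by d3 = 8/5 → (8/5, 447/50)
  seg 4: left by d1 = 4 → (-12/5, 447/50)
  seg 5: down by d9 = 641/150 → (-12/5, 14/3)
  seg 6: up by d8 = 236/15 → (-12/5, 102/5)
  seg 7: down by d11 = -233/50 → (-12/5, 1253/50)

d6 = 749/45
d7 = 8/25
d8 = 236/15
d9 = 641/150
d10 = 212/15
d11 = -233/50
endpoint = (-12/5, 1253/50)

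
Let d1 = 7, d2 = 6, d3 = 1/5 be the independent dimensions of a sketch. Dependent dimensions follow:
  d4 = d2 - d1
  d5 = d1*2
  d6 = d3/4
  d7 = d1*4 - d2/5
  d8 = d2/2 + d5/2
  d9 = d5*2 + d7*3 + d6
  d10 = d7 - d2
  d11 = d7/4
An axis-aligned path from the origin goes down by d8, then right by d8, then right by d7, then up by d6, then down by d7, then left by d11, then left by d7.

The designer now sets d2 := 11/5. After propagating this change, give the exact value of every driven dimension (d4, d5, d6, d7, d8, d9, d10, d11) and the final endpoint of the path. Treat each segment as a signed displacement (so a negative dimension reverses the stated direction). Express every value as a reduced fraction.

d4 = -24/5
d5 = 14
d6 = 1/20
d7 = 689/25
d8 = 81/10
d9 = 11073/100
d10 = 634/25
d11 = 689/100
endpoint = (121/100, -3561/100)

Apply edit: d2 := 11/5
  d4 = d2 - d1 = -24/5
  d5 = d1*2 = 14
  d6 = d3/4 = 1/20
  d7 = d1*4 - d2/5 = 689/25
  d8 = d2/2 + d5/2 = 81/10
  d9 = d5*2 + d7*3 + d6 = 11073/100
  d10 = d7 - d2 = 634/25
  d11 = d7/4 = 689/100
Walk from origin (0, 0):
  seg 1: down by d8 = 81/10 → (0, -81/10)
  seg 2: right by d8 = 81/10 → (81/10, -81/10)
  seg 3: right by d7 = 689/25 → (1783/50, -81/10)
  seg 4: up by d6 = 1/20 → (1783/50, -161/20)
  seg 5: down by d7 = 689/25 → (1783/50, -3561/100)
  seg 6: left by d11 = 689/100 → (2877/100, -3561/100)
  seg 7: left by d7 = 689/25 → (121/100, -3561/100)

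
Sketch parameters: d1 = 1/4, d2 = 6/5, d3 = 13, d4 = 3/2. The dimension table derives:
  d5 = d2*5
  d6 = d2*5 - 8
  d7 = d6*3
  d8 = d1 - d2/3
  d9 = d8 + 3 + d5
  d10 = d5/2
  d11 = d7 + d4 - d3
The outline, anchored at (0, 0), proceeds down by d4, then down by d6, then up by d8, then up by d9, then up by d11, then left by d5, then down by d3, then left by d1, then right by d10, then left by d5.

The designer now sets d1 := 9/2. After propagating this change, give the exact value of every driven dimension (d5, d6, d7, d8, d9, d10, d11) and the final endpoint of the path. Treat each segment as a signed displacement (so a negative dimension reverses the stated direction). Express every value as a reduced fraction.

Apply edit: d1 := 9/2
  d5 = d2*5 = 6
  d6 = d2*5 - 8 = -2
  d7 = d6*3 = -6
  d8 = d1 - d2/3 = 41/10
  d9 = d8 + 3 + d5 = 131/10
  d10 = d5/2 = 3
  d11 = d7 + d4 - d3 = -35/2
Walk from origin (0, 0):
  seg 1: down by d4 = 3/2 → (0, -3/2)
  seg 2: down by d6 = -2 → (0, 1/2)
  seg 3: up by d8 = 41/10 → (0, 23/5)
  seg 4: up by d9 = 131/10 → (0, 177/10)
  seg 5: up by d11 = -35/2 → (0, 1/5)
  seg 6: left by d5 = 6 → (-6, 1/5)
  seg 7: down by d3 = 13 → (-6, -64/5)
  seg 8: left by d1 = 9/2 → (-21/2, -64/5)
  seg 9: right by d10 = 3 → (-15/2, -64/5)
  seg 10: left by d5 = 6 → (-27/2, -64/5)

d5 = 6
d6 = -2
d7 = -6
d8 = 41/10
d9 = 131/10
d10 = 3
d11 = -35/2
endpoint = (-27/2, -64/5)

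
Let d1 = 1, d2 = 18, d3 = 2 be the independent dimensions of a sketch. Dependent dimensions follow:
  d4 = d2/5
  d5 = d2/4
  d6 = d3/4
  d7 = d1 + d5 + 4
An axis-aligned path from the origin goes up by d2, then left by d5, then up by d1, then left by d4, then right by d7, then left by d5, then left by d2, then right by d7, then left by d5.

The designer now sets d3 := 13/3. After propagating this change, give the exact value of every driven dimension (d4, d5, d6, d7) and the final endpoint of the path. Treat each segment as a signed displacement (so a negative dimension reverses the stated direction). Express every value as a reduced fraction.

Apply edit: d3 := 13/3
  d4 = d2/5 = 18/5
  d5 = d2/4 = 9/2
  d6 = d3/4 = 13/12
  d7 = d1 + d5 + 4 = 19/2
Walk from origin (0, 0):
  seg 1: up by d2 = 18 → (0, 18)
  seg 2: left by d5 = 9/2 → (-9/2, 18)
  seg 3: up by d1 = 1 → (-9/2, 19)
  seg 4: left by d4 = 18/5 → (-81/10, 19)
  seg 5: right by d7 = 19/2 → (7/5, 19)
  seg 6: left by d5 = 9/2 → (-31/10, 19)
  seg 7: left by d2 = 18 → (-211/10, 19)
  seg 8: right by d7 = 19/2 → (-58/5, 19)
  seg 9: left by d5 = 9/2 → (-161/10, 19)

d4 = 18/5
d5 = 9/2
d6 = 13/12
d7 = 19/2
endpoint = (-161/10, 19)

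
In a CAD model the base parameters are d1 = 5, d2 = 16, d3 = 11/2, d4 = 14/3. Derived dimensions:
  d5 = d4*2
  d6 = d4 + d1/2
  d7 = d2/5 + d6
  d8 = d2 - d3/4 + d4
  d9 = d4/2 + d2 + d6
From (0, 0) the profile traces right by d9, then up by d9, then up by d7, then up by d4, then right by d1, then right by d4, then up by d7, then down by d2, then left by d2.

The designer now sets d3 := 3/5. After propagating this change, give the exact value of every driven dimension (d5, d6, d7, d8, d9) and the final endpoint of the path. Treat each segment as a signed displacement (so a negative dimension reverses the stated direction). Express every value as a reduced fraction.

d5 = 28/3
d6 = 43/6
d7 = 311/30
d8 = 1231/60
d9 = 51/2
endpoint = (115/6, 349/10)

Apply edit: d3 := 3/5
  d5 = d4*2 = 28/3
  d6 = d4 + d1/2 = 43/6
  d7 = d2/5 + d6 = 311/30
  d8 = d2 - d3/4 + d4 = 1231/60
  d9 = d4/2 + d2 + d6 = 51/2
Walk from origin (0, 0):
  seg 1: right by d9 = 51/2 → (51/2, 0)
  seg 2: up by d9 = 51/2 → (51/2, 51/2)
  seg 3: up by d7 = 311/30 → (51/2, 538/15)
  seg 4: up by d4 = 14/3 → (51/2, 608/15)
  seg 5: right by d1 = 5 → (61/2, 608/15)
  seg 6: right by d4 = 14/3 → (211/6, 608/15)
  seg 7: up by d7 = 311/30 → (211/6, 509/10)
  seg 8: down by d2 = 16 → (211/6, 349/10)
  seg 9: left by d2 = 16 → (115/6, 349/10)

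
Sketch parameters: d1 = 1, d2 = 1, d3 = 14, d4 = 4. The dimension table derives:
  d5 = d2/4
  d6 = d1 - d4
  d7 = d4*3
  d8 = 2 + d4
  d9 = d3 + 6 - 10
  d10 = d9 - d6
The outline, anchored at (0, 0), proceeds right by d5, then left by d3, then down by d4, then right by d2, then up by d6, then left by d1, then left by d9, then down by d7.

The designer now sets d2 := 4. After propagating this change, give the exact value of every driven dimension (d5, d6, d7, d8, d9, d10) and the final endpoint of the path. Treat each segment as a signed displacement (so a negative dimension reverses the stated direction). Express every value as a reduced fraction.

Apply edit: d2 := 4
  d5 = d2/4 = 1
  d6 = d1 - d4 = -3
  d7 = d4*3 = 12
  d8 = 2 + d4 = 6
  d9 = d3 + 6 - 10 = 10
  d10 = d9 - d6 = 13
Walk from origin (0, 0):
  seg 1: right by d5 = 1 → (1, 0)
  seg 2: left by d3 = 14 → (-13, 0)
  seg 3: down by d4 = 4 → (-13, -4)
  seg 4: right by d2 = 4 → (-9, -4)
  seg 5: up by d6 = -3 → (-9, -7)
  seg 6: left by d1 = 1 → (-10, -7)
  seg 7: left by d9 = 10 → (-20, -7)
  seg 8: down by d7 = 12 → (-20, -19)

d5 = 1
d6 = -3
d7 = 12
d8 = 6
d9 = 10
d10 = 13
endpoint = (-20, -19)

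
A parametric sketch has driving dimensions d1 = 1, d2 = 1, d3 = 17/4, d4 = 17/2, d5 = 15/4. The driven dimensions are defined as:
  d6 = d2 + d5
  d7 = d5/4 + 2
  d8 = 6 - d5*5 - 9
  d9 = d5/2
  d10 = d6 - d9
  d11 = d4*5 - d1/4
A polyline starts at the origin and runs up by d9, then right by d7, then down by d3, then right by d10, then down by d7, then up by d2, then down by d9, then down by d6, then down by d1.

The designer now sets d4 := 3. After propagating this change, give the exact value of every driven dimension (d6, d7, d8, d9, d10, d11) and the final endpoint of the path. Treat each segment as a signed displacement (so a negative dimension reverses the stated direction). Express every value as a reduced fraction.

d6 = 19/4
d7 = 47/16
d8 = -87/4
d9 = 15/8
d10 = 23/8
d11 = 59/4
endpoint = (93/16, -191/16)

Apply edit: d4 := 3
  d6 = d2 + d5 = 19/4
  d7 = d5/4 + 2 = 47/16
  d8 = 6 - d5*5 - 9 = -87/4
  d9 = d5/2 = 15/8
  d10 = d6 - d9 = 23/8
  d11 = d4*5 - d1/4 = 59/4
Walk from origin (0, 0):
  seg 1: up by d9 = 15/8 → (0, 15/8)
  seg 2: right by d7 = 47/16 → (47/16, 15/8)
  seg 3: down by d3 = 17/4 → (47/16, -19/8)
  seg 4: right by d10 = 23/8 → (93/16, -19/8)
  seg 5: down by d7 = 47/16 → (93/16, -85/16)
  seg 6: up by d2 = 1 → (93/16, -69/16)
  seg 7: down by d9 = 15/8 → (93/16, -99/16)
  seg 8: down by d6 = 19/4 → (93/16, -175/16)
  seg 9: down by d1 = 1 → (93/16, -191/16)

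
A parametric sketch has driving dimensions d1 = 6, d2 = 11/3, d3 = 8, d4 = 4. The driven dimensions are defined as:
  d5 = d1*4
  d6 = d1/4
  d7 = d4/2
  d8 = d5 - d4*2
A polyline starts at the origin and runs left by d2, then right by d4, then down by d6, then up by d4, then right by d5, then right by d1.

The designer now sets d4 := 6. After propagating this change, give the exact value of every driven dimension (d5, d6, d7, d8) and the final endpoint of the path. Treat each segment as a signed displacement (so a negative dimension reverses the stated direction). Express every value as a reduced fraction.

d5 = 24
d6 = 3/2
d7 = 3
d8 = 12
endpoint = (97/3, 9/2)

Apply edit: d4 := 6
  d5 = d1*4 = 24
  d6 = d1/4 = 3/2
  d7 = d4/2 = 3
  d8 = d5 - d4*2 = 12
Walk from origin (0, 0):
  seg 1: left by d2 = 11/3 → (-11/3, 0)
  seg 2: right by d4 = 6 → (7/3, 0)
  seg 3: down by d6 = 3/2 → (7/3, -3/2)
  seg 4: up by d4 = 6 → (7/3, 9/2)
  seg 5: right by d5 = 24 → (79/3, 9/2)
  seg 6: right by d1 = 6 → (97/3, 9/2)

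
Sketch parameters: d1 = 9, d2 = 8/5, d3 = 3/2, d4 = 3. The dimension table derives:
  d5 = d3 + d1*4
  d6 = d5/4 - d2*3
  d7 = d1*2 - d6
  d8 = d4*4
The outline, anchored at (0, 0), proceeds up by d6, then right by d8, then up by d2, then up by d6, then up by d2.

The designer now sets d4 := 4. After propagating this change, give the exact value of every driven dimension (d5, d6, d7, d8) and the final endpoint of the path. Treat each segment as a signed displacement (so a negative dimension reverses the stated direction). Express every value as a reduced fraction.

Apply edit: d4 := 4
  d5 = d3 + d1*4 = 75/2
  d6 = d5/4 - d2*3 = 183/40
  d7 = d1*2 - d6 = 537/40
  d8 = d4*4 = 16
Walk from origin (0, 0):
  seg 1: up by d6 = 183/40 → (0, 183/40)
  seg 2: right by d8 = 16 → (16, 183/40)
  seg 3: up by d2 = 8/5 → (16, 247/40)
  seg 4: up by d6 = 183/40 → (16, 43/4)
  seg 5: up by d2 = 8/5 → (16, 247/20)

d5 = 75/2
d6 = 183/40
d7 = 537/40
d8 = 16
endpoint = (16, 247/20)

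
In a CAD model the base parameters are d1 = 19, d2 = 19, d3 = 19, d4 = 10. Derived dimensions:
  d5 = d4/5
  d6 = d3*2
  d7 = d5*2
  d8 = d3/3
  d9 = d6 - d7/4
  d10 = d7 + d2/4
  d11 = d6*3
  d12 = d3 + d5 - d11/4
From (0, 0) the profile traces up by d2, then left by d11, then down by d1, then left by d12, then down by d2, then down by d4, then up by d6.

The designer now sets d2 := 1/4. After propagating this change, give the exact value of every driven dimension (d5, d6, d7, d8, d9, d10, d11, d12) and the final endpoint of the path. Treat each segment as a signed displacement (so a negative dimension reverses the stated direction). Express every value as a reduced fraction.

d5 = 2
d6 = 38
d7 = 4
d8 = 19/3
d9 = 37
d10 = 65/16
d11 = 114
d12 = -15/2
endpoint = (-213/2, 9)

Apply edit: d2 := 1/4
  d5 = d4/5 = 2
  d6 = d3*2 = 38
  d7 = d5*2 = 4
  d8 = d3/3 = 19/3
  d9 = d6 - d7/4 = 37
  d10 = d7 + d2/4 = 65/16
  d11 = d6*3 = 114
  d12 = d3 + d5 - d11/4 = -15/2
Walk from origin (0, 0):
  seg 1: up by d2 = 1/4 → (0, 1/4)
  seg 2: left by d11 = 114 → (-114, 1/4)
  seg 3: down by d1 = 19 → (-114, -75/4)
  seg 4: left by d12 = -15/2 → (-213/2, -75/4)
  seg 5: down by d2 = 1/4 → (-213/2, -19)
  seg 6: down by d4 = 10 → (-213/2, -29)
  seg 7: up by d6 = 38 → (-213/2, 9)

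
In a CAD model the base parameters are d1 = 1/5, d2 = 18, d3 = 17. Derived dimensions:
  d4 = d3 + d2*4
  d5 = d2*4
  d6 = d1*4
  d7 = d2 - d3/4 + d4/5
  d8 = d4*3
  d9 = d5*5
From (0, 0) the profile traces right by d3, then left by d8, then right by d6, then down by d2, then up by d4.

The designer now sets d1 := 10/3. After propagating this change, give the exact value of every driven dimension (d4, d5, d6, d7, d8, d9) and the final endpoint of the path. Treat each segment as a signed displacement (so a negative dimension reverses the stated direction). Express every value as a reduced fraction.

Apply edit: d1 := 10/3
  d4 = d3 + d2*4 = 89
  d5 = d2*4 = 72
  d6 = d1*4 = 40/3
  d7 = d2 - d3/4 + d4/5 = 631/20
  d8 = d4*3 = 267
  d9 = d5*5 = 360
Walk from origin (0, 0):
  seg 1: right by d3 = 17 → (17, 0)
  seg 2: left by d8 = 267 → (-250, 0)
  seg 3: right by d6 = 40/3 → (-710/3, 0)
  seg 4: down by d2 = 18 → (-710/3, -18)
  seg 5: up by d4 = 89 → (-710/3, 71)

d4 = 89
d5 = 72
d6 = 40/3
d7 = 631/20
d8 = 267
d9 = 360
endpoint = (-710/3, 71)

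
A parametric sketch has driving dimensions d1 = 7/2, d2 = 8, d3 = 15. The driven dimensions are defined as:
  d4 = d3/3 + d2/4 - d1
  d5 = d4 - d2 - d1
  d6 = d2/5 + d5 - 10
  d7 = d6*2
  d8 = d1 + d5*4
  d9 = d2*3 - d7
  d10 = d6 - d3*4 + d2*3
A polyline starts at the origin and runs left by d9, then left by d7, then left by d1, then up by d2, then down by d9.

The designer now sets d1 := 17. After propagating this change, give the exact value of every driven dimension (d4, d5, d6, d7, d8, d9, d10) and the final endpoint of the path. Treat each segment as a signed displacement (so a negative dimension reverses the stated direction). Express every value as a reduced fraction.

d4 = -10
d5 = -35
d6 = -217/5
d7 = -434/5
d8 = -123
d9 = 554/5
d10 = -397/5
endpoint = (-41, -514/5)

Apply edit: d1 := 17
  d4 = d3/3 + d2/4 - d1 = -10
  d5 = d4 - d2 - d1 = -35
  d6 = d2/5 + d5 - 10 = -217/5
  d7 = d6*2 = -434/5
  d8 = d1 + d5*4 = -123
  d9 = d2*3 - d7 = 554/5
  d10 = d6 - d3*4 + d2*3 = -397/5
Walk from origin (0, 0):
  seg 1: left by d9 = 554/5 → (-554/5, 0)
  seg 2: left by d7 = -434/5 → (-24, 0)
  seg 3: left by d1 = 17 → (-41, 0)
  seg 4: up by d2 = 8 → (-41, 8)
  seg 5: down by d9 = 554/5 → (-41, -514/5)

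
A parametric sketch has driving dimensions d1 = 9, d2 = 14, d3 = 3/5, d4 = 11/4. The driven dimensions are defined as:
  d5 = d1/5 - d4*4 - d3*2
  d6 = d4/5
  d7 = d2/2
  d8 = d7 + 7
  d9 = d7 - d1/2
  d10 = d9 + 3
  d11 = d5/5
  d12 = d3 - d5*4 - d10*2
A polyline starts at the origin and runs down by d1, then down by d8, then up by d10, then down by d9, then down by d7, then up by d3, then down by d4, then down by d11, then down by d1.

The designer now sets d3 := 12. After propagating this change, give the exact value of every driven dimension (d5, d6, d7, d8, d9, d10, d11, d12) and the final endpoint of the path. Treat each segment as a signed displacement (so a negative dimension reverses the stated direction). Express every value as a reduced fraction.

d5 = -166/5
d6 = 11/20
d7 = 7
d8 = 14
d9 = 5/2
d10 = 11/2
d11 = -166/25
d12 = 669/5
endpoint = (0, -2011/100)

Apply edit: d3 := 12
  d5 = d1/5 - d4*4 - d3*2 = -166/5
  d6 = d4/5 = 11/20
  d7 = d2/2 = 7
  d8 = d7 + 7 = 14
  d9 = d7 - d1/2 = 5/2
  d10 = d9 + 3 = 11/2
  d11 = d5/5 = -166/25
  d12 = d3 - d5*4 - d10*2 = 669/5
Walk from origin (0, 0):
  seg 1: down by d1 = 9 → (0, -9)
  seg 2: down by d8 = 14 → (0, -23)
  seg 3: up by d10 = 11/2 → (0, -35/2)
  seg 4: down by d9 = 5/2 → (0, -20)
  seg 5: down by d7 = 7 → (0, -27)
  seg 6: up by d3 = 12 → (0, -15)
  seg 7: down by d4 = 11/4 → (0, -71/4)
  seg 8: down by d11 = -166/25 → (0, -1111/100)
  seg 9: down by d1 = 9 → (0, -2011/100)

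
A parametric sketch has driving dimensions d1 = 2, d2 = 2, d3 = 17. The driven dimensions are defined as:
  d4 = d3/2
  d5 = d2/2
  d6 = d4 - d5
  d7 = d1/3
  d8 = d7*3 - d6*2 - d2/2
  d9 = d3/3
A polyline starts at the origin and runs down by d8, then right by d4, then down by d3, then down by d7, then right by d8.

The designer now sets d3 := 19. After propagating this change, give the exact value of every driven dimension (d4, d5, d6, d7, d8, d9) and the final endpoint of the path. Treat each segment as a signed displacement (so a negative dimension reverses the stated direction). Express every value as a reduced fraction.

Apply edit: d3 := 19
  d4 = d3/2 = 19/2
  d5 = d2/2 = 1
  d6 = d4 - d5 = 17/2
  d7 = d1/3 = 2/3
  d8 = d7*3 - d6*2 - d2/2 = -16
  d9 = d3/3 = 19/3
Walk from origin (0, 0):
  seg 1: down by d8 = -16 → (0, 16)
  seg 2: right by d4 = 19/2 → (19/2, 16)
  seg 3: down by d3 = 19 → (19/2, -3)
  seg 4: down by d7 = 2/3 → (19/2, -11/3)
  seg 5: right by d8 = -16 → (-13/2, -11/3)

d4 = 19/2
d5 = 1
d6 = 17/2
d7 = 2/3
d8 = -16
d9 = 19/3
endpoint = (-13/2, -11/3)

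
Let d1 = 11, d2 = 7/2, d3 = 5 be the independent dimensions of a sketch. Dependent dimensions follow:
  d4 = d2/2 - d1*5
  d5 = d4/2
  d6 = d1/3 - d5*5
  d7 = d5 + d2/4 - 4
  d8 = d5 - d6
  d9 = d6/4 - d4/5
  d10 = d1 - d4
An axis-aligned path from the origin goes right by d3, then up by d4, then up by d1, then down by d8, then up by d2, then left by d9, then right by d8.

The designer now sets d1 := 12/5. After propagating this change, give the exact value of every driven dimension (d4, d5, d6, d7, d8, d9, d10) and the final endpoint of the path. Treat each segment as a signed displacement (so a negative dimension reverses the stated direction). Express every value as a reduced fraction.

Apply edit: d1 := 12/5
  d4 = d2/2 - d1*5 = -41/4
  d5 = d4/2 = -41/8
  d6 = d1/3 - d5*5 = 1057/40
  d7 = d5 + d2/4 - 4 = -33/4
  d8 = d5 - d6 = -631/20
  d9 = d6/4 - d4/5 = 277/32
  d10 = d1 - d4 = 253/20
Walk from origin (0, 0):
  seg 1: right by d3 = 5 → (5, 0)
  seg 2: up by d4 = -41/4 → (5, -41/4)
  seg 3: up by d1 = 12/5 → (5, -157/20)
  seg 4: down by d8 = -631/20 → (5, 237/10)
  seg 5: up by d2 = 7/2 → (5, 136/5)
  seg 6: left by d9 = 277/32 → (-117/32, 136/5)
  seg 7: right by d8 = -631/20 → (-5633/160, 136/5)

d4 = -41/4
d5 = -41/8
d6 = 1057/40
d7 = -33/4
d8 = -631/20
d9 = 277/32
d10 = 253/20
endpoint = (-5633/160, 136/5)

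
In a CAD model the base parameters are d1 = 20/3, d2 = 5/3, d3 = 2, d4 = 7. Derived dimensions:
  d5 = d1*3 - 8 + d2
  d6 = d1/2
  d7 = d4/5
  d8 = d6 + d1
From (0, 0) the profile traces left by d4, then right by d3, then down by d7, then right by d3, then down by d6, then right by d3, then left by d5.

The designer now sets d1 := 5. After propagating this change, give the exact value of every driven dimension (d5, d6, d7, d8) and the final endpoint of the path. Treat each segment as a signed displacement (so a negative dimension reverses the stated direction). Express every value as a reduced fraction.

d5 = 26/3
d6 = 5/2
d7 = 7/5
d8 = 15/2
endpoint = (-29/3, -39/10)

Apply edit: d1 := 5
  d5 = d1*3 - 8 + d2 = 26/3
  d6 = d1/2 = 5/2
  d7 = d4/5 = 7/5
  d8 = d6 + d1 = 15/2
Walk from origin (0, 0):
  seg 1: left by d4 = 7 → (-7, 0)
  seg 2: right by d3 = 2 → (-5, 0)
  seg 3: down by d7 = 7/5 → (-5, -7/5)
  seg 4: right by d3 = 2 → (-3, -7/5)
  seg 5: down by d6 = 5/2 → (-3, -39/10)
  seg 6: right by d3 = 2 → (-1, -39/10)
  seg 7: left by d5 = 26/3 → (-29/3, -39/10)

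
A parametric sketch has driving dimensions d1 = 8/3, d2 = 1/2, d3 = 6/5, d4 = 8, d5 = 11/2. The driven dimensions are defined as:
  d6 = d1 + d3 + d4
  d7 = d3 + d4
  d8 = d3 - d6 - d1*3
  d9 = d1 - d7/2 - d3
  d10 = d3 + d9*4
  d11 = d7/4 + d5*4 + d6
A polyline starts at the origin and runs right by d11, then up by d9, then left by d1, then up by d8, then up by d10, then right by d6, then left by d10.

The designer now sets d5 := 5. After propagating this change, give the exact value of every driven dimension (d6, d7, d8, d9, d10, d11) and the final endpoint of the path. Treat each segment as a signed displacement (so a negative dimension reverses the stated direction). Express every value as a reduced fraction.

d6 = 178/15
d7 = 46/5
d8 = -56/3
d9 = -47/15
d10 = -34/3
d11 = 205/6
endpoint = (547/10, -497/15)

Apply edit: d5 := 5
  d6 = d1 + d3 + d4 = 178/15
  d7 = d3 + d4 = 46/5
  d8 = d3 - d6 - d1*3 = -56/3
  d9 = d1 - d7/2 - d3 = -47/15
  d10 = d3 + d9*4 = -34/3
  d11 = d7/4 + d5*4 + d6 = 205/6
Walk from origin (0, 0):
  seg 1: right by d11 = 205/6 → (205/6, 0)
  seg 2: up by d9 = -47/15 → (205/6, -47/15)
  seg 3: left by d1 = 8/3 → (63/2, -47/15)
  seg 4: up by d8 = -56/3 → (63/2, -109/5)
  seg 5: up by d10 = -34/3 → (63/2, -497/15)
  seg 6: right by d6 = 178/15 → (1301/30, -497/15)
  seg 7: left by d10 = -34/3 → (547/10, -497/15)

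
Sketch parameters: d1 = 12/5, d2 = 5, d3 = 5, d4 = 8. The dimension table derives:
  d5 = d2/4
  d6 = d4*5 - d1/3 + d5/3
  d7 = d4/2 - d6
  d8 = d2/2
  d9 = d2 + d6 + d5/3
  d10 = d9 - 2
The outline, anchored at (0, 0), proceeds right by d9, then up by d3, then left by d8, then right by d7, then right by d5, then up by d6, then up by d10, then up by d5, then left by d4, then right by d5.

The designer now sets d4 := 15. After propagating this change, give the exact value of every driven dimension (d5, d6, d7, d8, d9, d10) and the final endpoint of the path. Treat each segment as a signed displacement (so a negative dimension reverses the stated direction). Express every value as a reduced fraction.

d5 = 5/4
d6 = 4477/60
d7 = -4027/60
d8 = 5/2
d9 = 2401/30
d10 = 2341/30
endpoint = (-25/12, 1589/10)

Apply edit: d4 := 15
  d5 = d2/4 = 5/4
  d6 = d4*5 - d1/3 + d5/3 = 4477/60
  d7 = d4/2 - d6 = -4027/60
  d8 = d2/2 = 5/2
  d9 = d2 + d6 + d5/3 = 2401/30
  d10 = d9 - 2 = 2341/30
Walk from origin (0, 0):
  seg 1: right by d9 = 2401/30 → (2401/30, 0)
  seg 2: up by d3 = 5 → (2401/30, 5)
  seg 3: left by d8 = 5/2 → (1163/15, 5)
  seg 4: right by d7 = -4027/60 → (125/12, 5)
  seg 5: right by d5 = 5/4 → (35/3, 5)
  seg 6: up by d6 = 4477/60 → (35/3, 4777/60)
  seg 7: up by d10 = 2341/30 → (35/3, 3153/20)
  seg 8: up by d5 = 5/4 → (35/3, 1589/10)
  seg 9: left by d4 = 15 → (-10/3, 1589/10)
  seg 10: right by d5 = 5/4 → (-25/12, 1589/10)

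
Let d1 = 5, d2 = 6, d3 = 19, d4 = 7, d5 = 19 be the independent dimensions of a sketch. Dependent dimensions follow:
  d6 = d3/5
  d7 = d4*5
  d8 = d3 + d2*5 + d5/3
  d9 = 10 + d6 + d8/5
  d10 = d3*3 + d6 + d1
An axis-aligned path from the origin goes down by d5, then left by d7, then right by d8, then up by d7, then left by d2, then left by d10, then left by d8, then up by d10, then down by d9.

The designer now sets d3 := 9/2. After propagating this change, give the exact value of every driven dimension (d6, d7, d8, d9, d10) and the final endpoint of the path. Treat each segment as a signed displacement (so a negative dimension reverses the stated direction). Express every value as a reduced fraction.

Apply edit: d3 := 9/2
  d6 = d3/5 = 9/10
  d7 = d4*5 = 35
  d8 = d3 + d2*5 + d5/3 = 245/6
  d9 = 10 + d6 + d8/5 = 286/15
  d10 = d3*3 + d6 + d1 = 97/5
Walk from origin (0, 0):
  seg 1: down by d5 = 19 → (0, -19)
  seg 2: left by d7 = 35 → (-35, -19)
  seg 3: right by d8 = 245/6 → (35/6, -19)
  seg 4: up by d7 = 35 → (35/6, 16)
  seg 5: left by d2 = 6 → (-1/6, 16)
  seg 6: left by d10 = 97/5 → (-587/30, 16)
  seg 7: left by d8 = 245/6 → (-302/5, 16)
  seg 8: up by d10 = 97/5 → (-302/5, 177/5)
  seg 9: down by d9 = 286/15 → (-302/5, 49/3)

d6 = 9/10
d7 = 35
d8 = 245/6
d9 = 286/15
d10 = 97/5
endpoint = (-302/5, 49/3)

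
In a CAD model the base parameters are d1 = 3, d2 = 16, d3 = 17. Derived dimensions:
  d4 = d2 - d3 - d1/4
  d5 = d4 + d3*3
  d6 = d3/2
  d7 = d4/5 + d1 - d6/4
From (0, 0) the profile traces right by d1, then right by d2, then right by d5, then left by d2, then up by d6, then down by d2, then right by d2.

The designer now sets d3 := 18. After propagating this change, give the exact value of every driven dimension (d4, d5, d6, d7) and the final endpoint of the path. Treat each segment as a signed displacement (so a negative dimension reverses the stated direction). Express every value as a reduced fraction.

Apply edit: d3 := 18
  d4 = d2 - d3 - d1/4 = -11/4
  d5 = d4 + d3*3 = 205/4
  d6 = d3/2 = 9
  d7 = d4/5 + d1 - d6/4 = 1/5
Walk from origin (0, 0):
  seg 1: right by d1 = 3 → (3, 0)
  seg 2: right by d2 = 16 → (19, 0)
  seg 3: right by d5 = 205/4 → (281/4, 0)
  seg 4: left by d2 = 16 → (217/4, 0)
  seg 5: up by d6 = 9 → (217/4, 9)
  seg 6: down by d2 = 16 → (217/4, -7)
  seg 7: right by d2 = 16 → (281/4, -7)

d4 = -11/4
d5 = 205/4
d6 = 9
d7 = 1/5
endpoint = (281/4, -7)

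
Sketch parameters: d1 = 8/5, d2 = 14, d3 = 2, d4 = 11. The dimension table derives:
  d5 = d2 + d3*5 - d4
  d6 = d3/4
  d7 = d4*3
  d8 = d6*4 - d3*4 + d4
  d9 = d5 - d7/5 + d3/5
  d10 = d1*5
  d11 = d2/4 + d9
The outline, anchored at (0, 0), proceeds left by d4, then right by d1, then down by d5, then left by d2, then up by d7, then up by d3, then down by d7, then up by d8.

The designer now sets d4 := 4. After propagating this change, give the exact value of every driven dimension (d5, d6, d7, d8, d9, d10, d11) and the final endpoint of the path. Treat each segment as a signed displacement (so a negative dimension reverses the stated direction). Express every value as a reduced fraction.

d5 = 20
d6 = 1/2
d7 = 12
d8 = -2
d9 = 18
d10 = 8
d11 = 43/2
endpoint = (-82/5, -20)

Apply edit: d4 := 4
  d5 = d2 + d3*5 - d4 = 20
  d6 = d3/4 = 1/2
  d7 = d4*3 = 12
  d8 = d6*4 - d3*4 + d4 = -2
  d9 = d5 - d7/5 + d3/5 = 18
  d10 = d1*5 = 8
  d11 = d2/4 + d9 = 43/2
Walk from origin (0, 0):
  seg 1: left by d4 = 4 → (-4, 0)
  seg 2: right by d1 = 8/5 → (-12/5, 0)
  seg 3: down by d5 = 20 → (-12/5, -20)
  seg 4: left by d2 = 14 → (-82/5, -20)
  seg 5: up by d7 = 12 → (-82/5, -8)
  seg 6: up by d3 = 2 → (-82/5, -6)
  seg 7: down by d7 = 12 → (-82/5, -18)
  seg 8: up by d8 = -2 → (-82/5, -20)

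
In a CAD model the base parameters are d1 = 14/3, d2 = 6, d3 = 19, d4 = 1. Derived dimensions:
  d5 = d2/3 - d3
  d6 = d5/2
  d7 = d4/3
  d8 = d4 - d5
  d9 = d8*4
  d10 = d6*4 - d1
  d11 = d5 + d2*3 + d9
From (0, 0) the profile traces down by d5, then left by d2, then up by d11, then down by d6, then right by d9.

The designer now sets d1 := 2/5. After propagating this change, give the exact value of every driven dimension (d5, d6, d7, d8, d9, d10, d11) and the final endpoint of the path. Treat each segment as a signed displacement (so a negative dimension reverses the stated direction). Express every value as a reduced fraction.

Apply edit: d1 := 2/5
  d5 = d2/3 - d3 = -17
  d6 = d5/2 = -17/2
  d7 = d4/3 = 1/3
  d8 = d4 - d5 = 18
  d9 = d8*4 = 72
  d10 = d6*4 - d1 = -172/5
  d11 = d5 + d2*3 + d9 = 73
Walk from origin (0, 0):
  seg 1: down by d5 = -17 → (0, 17)
  seg 2: left by d2 = 6 → (-6, 17)
  seg 3: up by d11 = 73 → (-6, 90)
  seg 4: down by d6 = -17/2 → (-6, 197/2)
  seg 5: right by d9 = 72 → (66, 197/2)

d5 = -17
d6 = -17/2
d7 = 1/3
d8 = 18
d9 = 72
d10 = -172/5
d11 = 73
endpoint = (66, 197/2)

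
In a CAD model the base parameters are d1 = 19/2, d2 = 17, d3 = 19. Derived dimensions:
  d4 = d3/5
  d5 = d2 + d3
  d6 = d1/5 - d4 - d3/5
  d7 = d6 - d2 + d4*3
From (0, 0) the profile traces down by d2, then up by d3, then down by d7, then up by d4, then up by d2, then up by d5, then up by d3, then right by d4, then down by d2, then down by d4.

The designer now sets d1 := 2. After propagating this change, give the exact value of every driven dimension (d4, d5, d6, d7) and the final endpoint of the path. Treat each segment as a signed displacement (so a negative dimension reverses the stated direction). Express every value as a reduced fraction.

d4 = 19/5
d5 = 36
d6 = -36/5
d7 = -64/5
endpoint = (19/5, 349/5)

Apply edit: d1 := 2
  d4 = d3/5 = 19/5
  d5 = d2 + d3 = 36
  d6 = d1/5 - d4 - d3/5 = -36/5
  d7 = d6 - d2 + d4*3 = -64/5
Walk from origin (0, 0):
  seg 1: down by d2 = 17 → (0, -17)
  seg 2: up by d3 = 19 → (0, 2)
  seg 3: down by d7 = -64/5 → (0, 74/5)
  seg 4: up by d4 = 19/5 → (0, 93/5)
  seg 5: up by d2 = 17 → (0, 178/5)
  seg 6: up by d5 = 36 → (0, 358/5)
  seg 7: up by d3 = 19 → (0, 453/5)
  seg 8: right by d4 = 19/5 → (19/5, 453/5)
  seg 9: down by d2 = 17 → (19/5, 368/5)
  seg 10: down by d4 = 19/5 → (19/5, 349/5)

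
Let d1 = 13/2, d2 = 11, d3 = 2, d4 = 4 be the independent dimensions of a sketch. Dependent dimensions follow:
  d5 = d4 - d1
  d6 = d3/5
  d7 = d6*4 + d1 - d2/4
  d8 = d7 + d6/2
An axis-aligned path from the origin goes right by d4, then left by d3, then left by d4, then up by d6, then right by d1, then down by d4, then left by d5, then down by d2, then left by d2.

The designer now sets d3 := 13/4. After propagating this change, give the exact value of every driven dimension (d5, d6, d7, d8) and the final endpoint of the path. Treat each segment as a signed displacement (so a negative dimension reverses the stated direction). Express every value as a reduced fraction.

d5 = -5/2
d6 = 13/20
d7 = 127/20
d8 = 267/40
endpoint = (-21/4, -287/20)

Apply edit: d3 := 13/4
  d5 = d4 - d1 = -5/2
  d6 = d3/5 = 13/20
  d7 = d6*4 + d1 - d2/4 = 127/20
  d8 = d7 + d6/2 = 267/40
Walk from origin (0, 0):
  seg 1: right by d4 = 4 → (4, 0)
  seg 2: left by d3 = 13/4 → (3/4, 0)
  seg 3: left by d4 = 4 → (-13/4, 0)
  seg 4: up by d6 = 13/20 → (-13/4, 13/20)
  seg 5: right by d1 = 13/2 → (13/4, 13/20)
  seg 6: down by d4 = 4 → (13/4, -67/20)
  seg 7: left by d5 = -5/2 → (23/4, -67/20)
  seg 8: down by d2 = 11 → (23/4, -287/20)
  seg 9: left by d2 = 11 → (-21/4, -287/20)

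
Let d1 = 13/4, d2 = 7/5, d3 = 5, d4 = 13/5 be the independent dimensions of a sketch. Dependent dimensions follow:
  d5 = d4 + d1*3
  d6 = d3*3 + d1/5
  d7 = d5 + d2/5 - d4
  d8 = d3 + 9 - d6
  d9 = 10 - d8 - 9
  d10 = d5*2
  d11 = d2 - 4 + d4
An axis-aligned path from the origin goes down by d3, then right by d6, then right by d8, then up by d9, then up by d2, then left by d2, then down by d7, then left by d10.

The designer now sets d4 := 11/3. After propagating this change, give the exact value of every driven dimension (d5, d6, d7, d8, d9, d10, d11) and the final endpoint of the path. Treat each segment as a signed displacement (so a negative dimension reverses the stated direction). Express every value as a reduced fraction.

Apply edit: d4 := 11/3
  d5 = d4 + d1*3 = 161/12
  d6 = d3*3 + d1/5 = 313/20
  d7 = d5 + d2/5 - d4 = 1003/100
  d8 = d3 + 9 - d6 = -33/20
  d9 = 10 - d8 - 9 = 53/20
  d10 = d5*2 = 161/6
  d11 = d2 - 4 + d4 = 16/15
Walk from origin (0, 0):
  seg 1: down by d3 = 5 → (0, -5)
  seg 2: right by d6 = 313/20 → (313/20, -5)
  seg 3: right by d8 = -33/20 → (14, -5)
  seg 4: up by d9 = 53/20 → (14, -47/20)
  seg 5: up by d2 = 7/5 → (14, -19/20)
  seg 6: left by d2 = 7/5 → (63/5, -19/20)
  seg 7: down by d7 = 1003/100 → (63/5, -549/50)
  seg 8: left by d10 = 161/6 → (-427/30, -549/50)

d5 = 161/12
d6 = 313/20
d7 = 1003/100
d8 = -33/20
d9 = 53/20
d10 = 161/6
d11 = 16/15
endpoint = (-427/30, -549/50)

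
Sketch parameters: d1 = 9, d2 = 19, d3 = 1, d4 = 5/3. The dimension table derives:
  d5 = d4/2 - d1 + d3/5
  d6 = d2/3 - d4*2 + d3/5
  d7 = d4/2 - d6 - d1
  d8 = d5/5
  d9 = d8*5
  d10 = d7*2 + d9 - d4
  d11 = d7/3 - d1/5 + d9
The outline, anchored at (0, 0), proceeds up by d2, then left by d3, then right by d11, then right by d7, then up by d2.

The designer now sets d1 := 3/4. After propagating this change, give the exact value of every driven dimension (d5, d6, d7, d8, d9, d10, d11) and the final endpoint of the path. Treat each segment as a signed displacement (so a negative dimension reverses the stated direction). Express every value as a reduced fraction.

Apply edit: d1 := 3/4
  d5 = d4/2 - d1 + d3/5 = 17/60
  d6 = d2/3 - d4*2 + d3/5 = 16/5
  d7 = d4/2 - d6 - d1 = -187/60
  d8 = d5/5 = 17/300
  d9 = d8*5 = 17/60
  d10 = d7*2 + d9 - d4 = -457/60
  d11 = d7/3 - d1/5 + d9 = -163/180
Walk from origin (0, 0):
  seg 1: up by d2 = 19 → (0, 19)
  seg 2: left by d3 = 1 → (-1, 19)
  seg 3: right by d11 = -163/180 → (-343/180, 19)
  seg 4: right by d7 = -187/60 → (-226/45, 19)
  seg 5: up by d2 = 19 → (-226/45, 38)

d5 = 17/60
d6 = 16/5
d7 = -187/60
d8 = 17/300
d9 = 17/60
d10 = -457/60
d11 = -163/180
endpoint = (-226/45, 38)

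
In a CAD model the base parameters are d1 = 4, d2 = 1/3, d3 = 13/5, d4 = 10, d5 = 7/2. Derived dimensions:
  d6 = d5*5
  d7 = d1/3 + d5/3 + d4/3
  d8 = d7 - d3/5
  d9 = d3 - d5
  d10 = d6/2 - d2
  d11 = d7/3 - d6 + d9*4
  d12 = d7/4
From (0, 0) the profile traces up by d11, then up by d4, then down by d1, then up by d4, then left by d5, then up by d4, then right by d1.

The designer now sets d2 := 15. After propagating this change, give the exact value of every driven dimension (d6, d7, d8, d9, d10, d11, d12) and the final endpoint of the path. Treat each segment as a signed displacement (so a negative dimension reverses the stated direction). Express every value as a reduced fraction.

d6 = 35/2
d7 = 35/6
d8 = 797/150
d9 = -9/10
d10 = -25/4
d11 = -862/45
d12 = 35/24
endpoint = (1/2, 308/45)

Apply edit: d2 := 15
  d6 = d5*5 = 35/2
  d7 = d1/3 + d5/3 + d4/3 = 35/6
  d8 = d7 - d3/5 = 797/150
  d9 = d3 - d5 = -9/10
  d10 = d6/2 - d2 = -25/4
  d11 = d7/3 - d6 + d9*4 = -862/45
  d12 = d7/4 = 35/24
Walk from origin (0, 0):
  seg 1: up by d11 = -862/45 → (0, -862/45)
  seg 2: up by d4 = 10 → (0, -412/45)
  seg 3: down by d1 = 4 → (0, -592/45)
  seg 4: up by d4 = 10 → (0, -142/45)
  seg 5: left by d5 = 7/2 → (-7/2, -142/45)
  seg 6: up by d4 = 10 → (-7/2, 308/45)
  seg 7: right by d1 = 4 → (1/2, 308/45)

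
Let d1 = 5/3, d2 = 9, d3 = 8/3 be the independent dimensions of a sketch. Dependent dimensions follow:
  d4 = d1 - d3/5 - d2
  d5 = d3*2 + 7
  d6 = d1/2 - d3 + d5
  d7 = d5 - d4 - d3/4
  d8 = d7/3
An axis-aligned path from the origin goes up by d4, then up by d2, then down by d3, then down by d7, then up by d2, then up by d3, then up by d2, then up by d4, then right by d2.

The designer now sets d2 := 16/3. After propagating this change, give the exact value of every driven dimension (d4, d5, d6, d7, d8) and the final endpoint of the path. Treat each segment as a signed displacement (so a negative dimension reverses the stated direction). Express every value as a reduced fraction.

d4 = -21/5
d5 = 37/3
d6 = 21/2
d7 = 238/15
d8 = 238/45
endpoint = (16/3, -124/15)

Apply edit: d2 := 16/3
  d4 = d1 - d3/5 - d2 = -21/5
  d5 = d3*2 + 7 = 37/3
  d6 = d1/2 - d3 + d5 = 21/2
  d7 = d5 - d4 - d3/4 = 238/15
  d8 = d7/3 = 238/45
Walk from origin (0, 0):
  seg 1: up by d4 = -21/5 → (0, -21/5)
  seg 2: up by d2 = 16/3 → (0, 17/15)
  seg 3: down by d3 = 8/3 → (0, -23/15)
  seg 4: down by d7 = 238/15 → (0, -87/5)
  seg 5: up by d2 = 16/3 → (0, -181/15)
  seg 6: up by d3 = 8/3 → (0, -47/5)
  seg 7: up by d2 = 16/3 → (0, -61/15)
  seg 8: up by d4 = -21/5 → (0, -124/15)
  seg 9: right by d2 = 16/3 → (16/3, -124/15)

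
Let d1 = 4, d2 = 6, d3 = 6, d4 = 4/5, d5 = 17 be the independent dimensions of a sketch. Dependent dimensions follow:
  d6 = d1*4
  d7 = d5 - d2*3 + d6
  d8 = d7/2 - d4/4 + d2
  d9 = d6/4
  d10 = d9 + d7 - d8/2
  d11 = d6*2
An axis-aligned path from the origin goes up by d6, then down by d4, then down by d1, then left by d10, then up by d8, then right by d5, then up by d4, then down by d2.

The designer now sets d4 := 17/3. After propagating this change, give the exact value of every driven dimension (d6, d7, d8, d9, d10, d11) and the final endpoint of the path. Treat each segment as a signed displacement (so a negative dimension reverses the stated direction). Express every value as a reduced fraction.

d6 = 16
d7 = 15
d8 = 145/12
d9 = 4
d10 = 311/24
d11 = 32
endpoint = (97/24, 217/12)

Apply edit: d4 := 17/3
  d6 = d1*4 = 16
  d7 = d5 - d2*3 + d6 = 15
  d8 = d7/2 - d4/4 + d2 = 145/12
  d9 = d6/4 = 4
  d10 = d9 + d7 - d8/2 = 311/24
  d11 = d6*2 = 32
Walk from origin (0, 0):
  seg 1: up by d6 = 16 → (0, 16)
  seg 2: down by d4 = 17/3 → (0, 31/3)
  seg 3: down by d1 = 4 → (0, 19/3)
  seg 4: left by d10 = 311/24 → (-311/24, 19/3)
  seg 5: up by d8 = 145/12 → (-311/24, 221/12)
  seg 6: right by d5 = 17 → (97/24, 221/12)
  seg 7: up by d4 = 17/3 → (97/24, 289/12)
  seg 8: down by d2 = 6 → (97/24, 217/12)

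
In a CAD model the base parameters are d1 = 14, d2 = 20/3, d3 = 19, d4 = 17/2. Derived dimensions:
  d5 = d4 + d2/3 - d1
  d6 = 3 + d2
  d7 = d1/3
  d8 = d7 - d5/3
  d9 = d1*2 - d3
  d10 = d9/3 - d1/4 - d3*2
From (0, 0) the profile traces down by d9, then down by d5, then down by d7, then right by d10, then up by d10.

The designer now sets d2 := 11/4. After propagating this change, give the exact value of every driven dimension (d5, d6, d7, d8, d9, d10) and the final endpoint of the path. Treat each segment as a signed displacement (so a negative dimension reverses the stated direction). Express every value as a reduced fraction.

d5 = -55/12
d6 = 23/4
d7 = 14/3
d8 = 223/36
d9 = 9
d10 = -77/2
endpoint = (-77/2, -571/12)

Apply edit: d2 := 11/4
  d5 = d4 + d2/3 - d1 = -55/12
  d6 = 3 + d2 = 23/4
  d7 = d1/3 = 14/3
  d8 = d7 - d5/3 = 223/36
  d9 = d1*2 - d3 = 9
  d10 = d9/3 - d1/4 - d3*2 = -77/2
Walk from origin (0, 0):
  seg 1: down by d9 = 9 → (0, -9)
  seg 2: down by d5 = -55/12 → (0, -53/12)
  seg 3: down by d7 = 14/3 → (0, -109/12)
  seg 4: right by d10 = -77/2 → (-77/2, -109/12)
  seg 5: up by d10 = -77/2 → (-77/2, -571/12)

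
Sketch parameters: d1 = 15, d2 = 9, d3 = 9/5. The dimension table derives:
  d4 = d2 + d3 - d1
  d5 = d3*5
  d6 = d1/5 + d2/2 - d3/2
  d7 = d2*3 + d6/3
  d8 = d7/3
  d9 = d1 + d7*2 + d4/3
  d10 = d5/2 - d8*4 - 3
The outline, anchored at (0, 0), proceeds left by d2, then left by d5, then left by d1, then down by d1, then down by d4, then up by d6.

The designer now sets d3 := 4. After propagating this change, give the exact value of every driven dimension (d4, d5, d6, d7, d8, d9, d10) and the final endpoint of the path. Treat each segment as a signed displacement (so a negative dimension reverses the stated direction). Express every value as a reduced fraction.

Apply edit: d3 := 4
  d4 = d2 + d3 - d1 = -2
  d5 = d3*5 = 20
  d6 = d1/5 + d2/2 - d3/2 = 11/2
  d7 = d2*3 + d6/3 = 173/6
  d8 = d7/3 = 173/18
  d9 = d1 + d7*2 + d4/3 = 72
  d10 = d5/2 - d8*4 - 3 = -283/9
Walk from origin (0, 0):
  seg 1: left by d2 = 9 → (-9, 0)
  seg 2: left by d5 = 20 → (-29, 0)
  seg 3: left by d1 = 15 → (-44, 0)
  seg 4: down by d1 = 15 → (-44, -15)
  seg 5: down by d4 = -2 → (-44, -13)
  seg 6: up by d6 = 11/2 → (-44, -15/2)

d4 = -2
d5 = 20
d6 = 11/2
d7 = 173/6
d8 = 173/18
d9 = 72
d10 = -283/9
endpoint = (-44, -15/2)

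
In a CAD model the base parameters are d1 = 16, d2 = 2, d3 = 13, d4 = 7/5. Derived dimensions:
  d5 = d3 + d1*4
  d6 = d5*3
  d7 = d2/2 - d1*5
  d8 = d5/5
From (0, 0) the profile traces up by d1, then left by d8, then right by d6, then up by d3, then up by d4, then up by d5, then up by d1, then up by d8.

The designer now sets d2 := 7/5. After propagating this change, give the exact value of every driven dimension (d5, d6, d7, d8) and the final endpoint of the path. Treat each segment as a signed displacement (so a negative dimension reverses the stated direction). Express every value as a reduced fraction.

Apply edit: d2 := 7/5
  d5 = d3 + d1*4 = 77
  d6 = d5*3 = 231
  d7 = d2/2 - d1*5 = -793/10
  d8 = d5/5 = 77/5
Walk from origin (0, 0):
  seg 1: up by d1 = 16 → (0, 16)
  seg 2: left by d8 = 77/5 → (-77/5, 16)
  seg 3: right by d6 = 231 → (1078/5, 16)
  seg 4: up by d3 = 13 → (1078/5, 29)
  seg 5: up by d4 = 7/5 → (1078/5, 152/5)
  seg 6: up by d5 = 77 → (1078/5, 537/5)
  seg 7: up by d1 = 16 → (1078/5, 617/5)
  seg 8: up by d8 = 77/5 → (1078/5, 694/5)

d5 = 77
d6 = 231
d7 = -793/10
d8 = 77/5
endpoint = (1078/5, 694/5)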